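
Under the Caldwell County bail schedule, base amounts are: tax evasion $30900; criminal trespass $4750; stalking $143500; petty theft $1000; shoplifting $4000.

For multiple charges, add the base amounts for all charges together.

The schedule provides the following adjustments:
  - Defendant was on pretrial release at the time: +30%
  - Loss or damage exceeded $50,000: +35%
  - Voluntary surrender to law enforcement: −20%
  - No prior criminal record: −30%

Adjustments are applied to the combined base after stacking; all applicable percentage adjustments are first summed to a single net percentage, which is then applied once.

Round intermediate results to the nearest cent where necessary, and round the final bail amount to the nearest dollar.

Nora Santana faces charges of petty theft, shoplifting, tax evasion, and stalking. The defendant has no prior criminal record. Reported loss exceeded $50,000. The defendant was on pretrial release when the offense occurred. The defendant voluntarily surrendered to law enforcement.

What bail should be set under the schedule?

Base amounts from the schedule: petty theft $1000; shoplifting $4000; tax evasion $30900; stalking $143500.
Stacking rule: sum of all bases. $1000 + $4000 + $30900 + $143500 = $179400.
Net percentage adjustment: +30% +35% −20% −30% = +15%. $179400 × 1.15 = $206310.

$206310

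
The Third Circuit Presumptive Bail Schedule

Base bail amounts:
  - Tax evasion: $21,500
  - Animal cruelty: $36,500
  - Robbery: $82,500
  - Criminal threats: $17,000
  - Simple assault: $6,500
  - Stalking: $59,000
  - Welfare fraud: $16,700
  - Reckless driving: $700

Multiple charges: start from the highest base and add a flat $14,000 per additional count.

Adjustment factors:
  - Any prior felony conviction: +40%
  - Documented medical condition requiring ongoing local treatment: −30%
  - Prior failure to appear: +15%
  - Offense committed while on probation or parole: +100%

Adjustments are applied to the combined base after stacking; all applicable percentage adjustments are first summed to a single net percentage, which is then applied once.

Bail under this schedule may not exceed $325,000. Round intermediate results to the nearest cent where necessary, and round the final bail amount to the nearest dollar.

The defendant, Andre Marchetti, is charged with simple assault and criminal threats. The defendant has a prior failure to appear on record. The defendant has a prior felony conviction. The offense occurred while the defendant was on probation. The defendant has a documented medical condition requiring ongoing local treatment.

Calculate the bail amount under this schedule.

Base amounts from the schedule: simple assault $6,500; criminal threats $17,000.
Stacking rule: highest base plus $14,000 per additional charge. Highest is criminal threats at $17,000; 1 additional charge → +$14,000. Combined base = $31,000.
Net percentage adjustment: +40% −30% +15% +100% = +125%. $31,000 × 2.25 = $69,750.
$69,750 is within the $325,000 maximum.

$69,750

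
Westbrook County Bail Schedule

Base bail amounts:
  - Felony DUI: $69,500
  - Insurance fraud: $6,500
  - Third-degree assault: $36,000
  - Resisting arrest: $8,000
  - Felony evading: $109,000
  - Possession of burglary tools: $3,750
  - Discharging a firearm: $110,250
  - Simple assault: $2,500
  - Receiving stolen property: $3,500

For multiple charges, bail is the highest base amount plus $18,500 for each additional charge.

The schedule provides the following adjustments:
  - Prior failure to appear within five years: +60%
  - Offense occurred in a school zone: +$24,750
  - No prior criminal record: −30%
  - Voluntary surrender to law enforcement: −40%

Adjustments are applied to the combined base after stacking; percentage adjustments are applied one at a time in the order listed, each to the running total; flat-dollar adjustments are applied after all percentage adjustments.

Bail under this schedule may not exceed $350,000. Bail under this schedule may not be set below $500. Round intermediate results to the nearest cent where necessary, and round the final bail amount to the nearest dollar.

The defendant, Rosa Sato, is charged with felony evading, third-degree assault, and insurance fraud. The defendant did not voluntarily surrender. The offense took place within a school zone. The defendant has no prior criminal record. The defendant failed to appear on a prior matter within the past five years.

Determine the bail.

$188,270

Base amounts from the schedule: felony evading $109,000; third-degree assault $36,000; insurance fraud $6,500.
Stacking rule: highest base plus $18,500 per additional charge. Highest is felony evading at $109,000; 2 additional charges → +$37,000. Combined base = $146,000.
Prior failure to appear within five years (+60%): $146,000 × 1.6 = $233,600.
No prior criminal record (−30%): $233,600 × 0.7 = $163,520.
Offense occurred in a school zone (+$24,750 flat): $163,520 + $24,750 = $188,270.
$188,270 is within the $350,000 maximum.
$188,270 is at or above the $500 minimum.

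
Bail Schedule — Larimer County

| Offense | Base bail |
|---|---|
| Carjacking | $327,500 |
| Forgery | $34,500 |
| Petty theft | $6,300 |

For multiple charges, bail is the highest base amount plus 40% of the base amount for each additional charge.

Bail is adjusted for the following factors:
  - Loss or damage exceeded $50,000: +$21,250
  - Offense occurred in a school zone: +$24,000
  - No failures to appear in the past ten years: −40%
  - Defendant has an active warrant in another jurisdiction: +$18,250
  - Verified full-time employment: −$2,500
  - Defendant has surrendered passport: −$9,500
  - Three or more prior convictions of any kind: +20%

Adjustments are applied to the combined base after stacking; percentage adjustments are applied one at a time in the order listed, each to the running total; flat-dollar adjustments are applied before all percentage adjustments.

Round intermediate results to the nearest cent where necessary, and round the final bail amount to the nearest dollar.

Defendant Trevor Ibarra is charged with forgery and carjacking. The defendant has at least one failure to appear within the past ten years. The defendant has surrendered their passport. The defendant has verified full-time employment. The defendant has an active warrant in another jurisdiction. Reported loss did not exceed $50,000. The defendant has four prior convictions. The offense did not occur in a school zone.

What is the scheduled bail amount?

Base amounts from the schedule: forgery $34,500; carjacking $327,500.
Stacking rule: highest base plus 40% of each additional charge. Highest is carjacking at $327,500. Additional: $34,500 × 40% = $13,800. Combined base = $327,500 + $13,800 = $341,300.
Defendant has an active warrant in another jurisdiction (+$18,250 flat): $341,300 + $18,250 = $359,550.
Verified full-time employment (−$2,500 flat): $359,550 − $2,500 = $357,050.
Defendant has surrendered passport (−$9,500 flat): $357,050 − $9,500 = $347,550.
Three or more prior convictions of any kind (+20%): $347,550 × 1.2 = $417,060.

$417,060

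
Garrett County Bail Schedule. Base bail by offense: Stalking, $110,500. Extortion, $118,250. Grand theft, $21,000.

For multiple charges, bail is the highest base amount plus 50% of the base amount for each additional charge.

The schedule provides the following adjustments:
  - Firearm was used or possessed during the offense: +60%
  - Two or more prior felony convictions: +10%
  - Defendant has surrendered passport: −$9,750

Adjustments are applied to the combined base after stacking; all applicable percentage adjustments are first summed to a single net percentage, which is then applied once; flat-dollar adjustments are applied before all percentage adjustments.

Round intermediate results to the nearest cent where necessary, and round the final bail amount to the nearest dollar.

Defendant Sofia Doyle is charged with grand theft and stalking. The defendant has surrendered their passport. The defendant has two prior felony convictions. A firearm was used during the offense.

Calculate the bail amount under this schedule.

$189,125

Base amounts from the schedule: grand theft $21,000; stalking $110,500.
Stacking rule: highest base plus 50% of each additional charge. Highest is stalking at $110,500. Additional: $21,000 × 50% = $10,500. Combined base = $110,500 + $10,500 = $121,000.
Defendant has surrendered passport (−$9,750 flat): $121,000 − $9,750 = $111,250.
Net percentage adjustment: +60% +10% = +70%. $111,250 × 1.7 = $189,125.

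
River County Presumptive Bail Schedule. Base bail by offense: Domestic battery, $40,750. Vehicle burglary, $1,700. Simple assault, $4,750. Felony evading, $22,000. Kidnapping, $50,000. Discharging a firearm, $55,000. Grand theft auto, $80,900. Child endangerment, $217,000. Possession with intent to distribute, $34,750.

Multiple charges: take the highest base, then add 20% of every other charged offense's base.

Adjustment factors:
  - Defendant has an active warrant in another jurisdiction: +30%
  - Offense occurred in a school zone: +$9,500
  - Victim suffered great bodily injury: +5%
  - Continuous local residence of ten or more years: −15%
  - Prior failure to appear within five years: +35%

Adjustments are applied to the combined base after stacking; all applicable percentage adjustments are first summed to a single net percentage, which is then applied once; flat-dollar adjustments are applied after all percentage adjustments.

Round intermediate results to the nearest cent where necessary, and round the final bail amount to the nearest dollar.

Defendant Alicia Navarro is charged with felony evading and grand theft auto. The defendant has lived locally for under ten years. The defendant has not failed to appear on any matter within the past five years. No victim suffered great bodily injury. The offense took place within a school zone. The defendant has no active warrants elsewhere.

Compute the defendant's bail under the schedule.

Base amounts from the schedule: felony evading $22,000; grand theft auto $80,900.
Stacking rule: highest base plus 20% of each additional charge. Highest is grand theft auto at $80,900. Additional: $22,000 × 20% = $4,400. Combined base = $80,900 + $4,400 = $85,300.
Offense occurred in a school zone (+$9,500 flat): $85,300 + $9,500 = $94,800.

$94,800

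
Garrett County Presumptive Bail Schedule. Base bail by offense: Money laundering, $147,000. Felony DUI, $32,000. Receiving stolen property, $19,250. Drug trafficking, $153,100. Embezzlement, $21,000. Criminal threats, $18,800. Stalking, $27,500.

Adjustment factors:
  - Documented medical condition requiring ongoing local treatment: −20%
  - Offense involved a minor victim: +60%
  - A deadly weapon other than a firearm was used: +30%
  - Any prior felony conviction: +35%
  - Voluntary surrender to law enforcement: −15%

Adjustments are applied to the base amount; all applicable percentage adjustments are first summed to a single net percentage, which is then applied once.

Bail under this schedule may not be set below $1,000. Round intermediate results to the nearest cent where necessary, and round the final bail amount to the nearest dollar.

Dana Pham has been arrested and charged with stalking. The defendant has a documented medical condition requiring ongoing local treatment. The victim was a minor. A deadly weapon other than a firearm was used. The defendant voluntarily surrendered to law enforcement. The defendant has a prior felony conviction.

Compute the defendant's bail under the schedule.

$52,250

Base amounts from the schedule: stalking $27,500.
Single charge. Combined base = $27,500.
Net percentage adjustment: −20% +60% +30% +35% −15% = +90%. $27,500 × 1.9 = $52,250.
$52,250 is at or above the $1,000 minimum.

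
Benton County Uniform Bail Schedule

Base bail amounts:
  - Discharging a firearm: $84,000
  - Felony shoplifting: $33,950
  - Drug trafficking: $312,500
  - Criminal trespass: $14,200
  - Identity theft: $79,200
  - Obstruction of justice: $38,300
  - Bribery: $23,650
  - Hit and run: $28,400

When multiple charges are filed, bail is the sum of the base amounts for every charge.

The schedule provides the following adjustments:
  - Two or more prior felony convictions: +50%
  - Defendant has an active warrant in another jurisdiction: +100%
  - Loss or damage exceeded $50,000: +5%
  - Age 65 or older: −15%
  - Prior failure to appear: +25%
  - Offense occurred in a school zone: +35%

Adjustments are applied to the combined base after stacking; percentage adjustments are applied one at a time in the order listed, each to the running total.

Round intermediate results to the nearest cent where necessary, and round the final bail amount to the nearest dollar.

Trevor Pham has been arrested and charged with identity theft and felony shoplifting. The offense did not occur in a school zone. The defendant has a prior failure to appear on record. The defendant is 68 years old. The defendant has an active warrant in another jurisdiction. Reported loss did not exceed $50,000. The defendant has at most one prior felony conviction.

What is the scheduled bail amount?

$240,444

Base amounts from the schedule: identity theft $79,200; felony shoplifting $33,950.
Stacking rule: sum of all bases. $79,200 + $33,950 = $113,150.
Defendant has an active warrant in another jurisdiction (+100%): $113,150 × 2 = $226,300.
Age 65 or older (−15%): $226,300 × 0.85 = $192,355.
Prior failure to appear (+25%): $192,355 × 1.25 = $240,443.75.
Rounded to the nearest dollar: $240,444.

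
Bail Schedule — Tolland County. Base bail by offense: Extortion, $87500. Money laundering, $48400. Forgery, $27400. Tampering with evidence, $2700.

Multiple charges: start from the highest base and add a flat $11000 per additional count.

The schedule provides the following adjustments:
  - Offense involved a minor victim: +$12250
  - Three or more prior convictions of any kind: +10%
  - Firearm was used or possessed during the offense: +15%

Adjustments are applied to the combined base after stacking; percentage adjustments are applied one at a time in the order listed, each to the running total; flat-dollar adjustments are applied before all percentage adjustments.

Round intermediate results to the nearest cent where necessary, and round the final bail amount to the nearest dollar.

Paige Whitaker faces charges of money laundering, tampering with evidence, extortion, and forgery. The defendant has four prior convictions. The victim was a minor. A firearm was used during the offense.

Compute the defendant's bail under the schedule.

Base amounts from the schedule: money laundering $48400; tampering with evidence $2700; extortion $87500; forgery $27400.
Stacking rule: highest base plus $11000 per additional charge. Highest is extortion at $87500; 3 additional charges → +$33000. Combined base = $120500.
Offense involved a minor victim (+$12250 flat): $120500 + $12250 = $132750.
Three or more prior convictions of any kind (+10%): $132750 × 1.1 = $146025.
Firearm was used or possessed during the offense (+15%): $146025 × 1.15 = $167928.75.
Rounded to the nearest dollar: $167929.

$167929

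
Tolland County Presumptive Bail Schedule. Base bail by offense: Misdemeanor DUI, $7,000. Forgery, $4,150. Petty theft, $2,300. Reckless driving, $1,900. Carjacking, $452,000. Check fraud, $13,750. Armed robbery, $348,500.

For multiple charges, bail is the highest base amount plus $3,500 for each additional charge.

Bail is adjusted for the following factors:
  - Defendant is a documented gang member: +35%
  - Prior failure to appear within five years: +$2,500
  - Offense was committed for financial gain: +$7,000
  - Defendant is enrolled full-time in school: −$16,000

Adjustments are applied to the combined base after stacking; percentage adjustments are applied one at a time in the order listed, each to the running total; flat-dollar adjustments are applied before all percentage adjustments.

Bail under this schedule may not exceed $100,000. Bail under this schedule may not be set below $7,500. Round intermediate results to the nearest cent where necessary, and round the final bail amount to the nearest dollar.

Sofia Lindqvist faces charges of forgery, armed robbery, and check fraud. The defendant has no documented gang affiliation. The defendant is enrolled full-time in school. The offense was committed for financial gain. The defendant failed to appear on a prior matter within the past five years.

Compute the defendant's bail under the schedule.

Base amounts from the schedule: forgery $4,150; armed robbery $348,500; check fraud $13,750.
Stacking rule: highest base plus $3,500 per additional charge. Highest is armed robbery at $348,500; 2 additional charges → +$7,000. Combined base = $355,500.
Prior failure to appear within five years (+$2,500 flat): $355,500 + $2,500 = $358,000.
Offense was committed for financial gain (+$7,000 flat): $358,000 + $7,000 = $365,000.
Defendant is enrolled full-time in school (−$16,000 flat): $365,000 − $16,000 = $349,000.
Result $349,000 exceeds the maximum of $100,000; bail is capped at $100,000.
$100,000 is at or above the $7,500 minimum.

$100,000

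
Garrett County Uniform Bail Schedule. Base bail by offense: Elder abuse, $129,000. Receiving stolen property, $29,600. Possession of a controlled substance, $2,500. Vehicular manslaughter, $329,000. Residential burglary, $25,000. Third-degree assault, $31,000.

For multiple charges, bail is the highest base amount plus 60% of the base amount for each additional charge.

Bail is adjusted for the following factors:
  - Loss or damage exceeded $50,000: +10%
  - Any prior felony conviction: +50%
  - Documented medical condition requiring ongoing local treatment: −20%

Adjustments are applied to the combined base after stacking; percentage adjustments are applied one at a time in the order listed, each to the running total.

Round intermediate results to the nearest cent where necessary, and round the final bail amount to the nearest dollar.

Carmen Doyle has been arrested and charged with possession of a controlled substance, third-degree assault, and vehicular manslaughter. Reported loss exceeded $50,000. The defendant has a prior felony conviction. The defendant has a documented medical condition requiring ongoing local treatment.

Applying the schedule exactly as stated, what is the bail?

Base amounts from the schedule: possession of a controlled substance $2,500; third-degree assault $31,000; vehicular manslaughter $329,000.
Stacking rule: highest base plus 60% of each additional charge. Highest is vehicular manslaughter at $329,000. Additional: $2,500 × 60% = $1,500; $31,000 × 60% = $18,600. Combined base = $329,000 + $20,100 = $349,100.
Loss or damage exceeded $50,000 (+10%): $349,100 × 1.1 = $384,010.
Any prior felony conviction (+50%): $384,010 × 1.5 = $576,015.
Documented medical condition requiring ongoing local treatment (−20%): $576,015 × 0.8 = $460,812.

$460,812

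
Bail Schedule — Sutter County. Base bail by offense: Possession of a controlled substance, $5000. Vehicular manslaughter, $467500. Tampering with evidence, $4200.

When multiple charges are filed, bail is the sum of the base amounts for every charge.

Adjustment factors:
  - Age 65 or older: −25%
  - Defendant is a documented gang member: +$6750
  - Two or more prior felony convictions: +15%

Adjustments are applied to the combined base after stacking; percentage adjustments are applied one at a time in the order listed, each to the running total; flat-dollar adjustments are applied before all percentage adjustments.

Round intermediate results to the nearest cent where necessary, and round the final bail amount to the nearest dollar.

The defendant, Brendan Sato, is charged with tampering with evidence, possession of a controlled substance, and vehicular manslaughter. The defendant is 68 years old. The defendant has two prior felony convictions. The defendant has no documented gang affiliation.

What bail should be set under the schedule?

$411154

Base amounts from the schedule: tampering with evidence $4200; possession of a controlled substance $5000; vehicular manslaughter $467500.
Stacking rule: sum of all bases. $4200 + $5000 + $467500 = $476700.
Age 65 or older (−25%): $476700 × 0.75 = $357525.
Two or more prior felony convictions (+15%): $357525 × 1.15 = $411153.75.
Rounded to the nearest dollar: $411154.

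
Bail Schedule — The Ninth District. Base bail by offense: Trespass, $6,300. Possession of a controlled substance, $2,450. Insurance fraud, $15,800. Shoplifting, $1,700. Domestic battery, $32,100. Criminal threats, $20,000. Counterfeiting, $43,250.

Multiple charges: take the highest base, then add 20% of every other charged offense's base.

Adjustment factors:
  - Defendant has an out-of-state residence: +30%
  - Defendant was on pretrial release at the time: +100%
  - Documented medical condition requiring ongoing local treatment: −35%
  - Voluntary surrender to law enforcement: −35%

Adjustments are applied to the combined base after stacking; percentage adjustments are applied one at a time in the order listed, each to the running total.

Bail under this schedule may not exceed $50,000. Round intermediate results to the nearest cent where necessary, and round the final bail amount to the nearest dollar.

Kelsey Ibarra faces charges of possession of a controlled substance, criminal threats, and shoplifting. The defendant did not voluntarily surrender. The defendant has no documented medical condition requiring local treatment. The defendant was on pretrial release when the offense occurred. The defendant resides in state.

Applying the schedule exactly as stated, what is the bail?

Base amounts from the schedule: possession of a controlled substance $2,450; criminal threats $20,000; shoplifting $1,700.
Stacking rule: highest base plus 20% of each additional charge. Highest is criminal threats at $20,000. Additional: $2,450 × 20% = $490; $1,700 × 20% = $340. Combined base = $20,000 + $830 = $20,830.
Defendant was on pretrial release at the time (+100%): $20,830 × 2 = $41,660.
$41,660 is within the $50,000 maximum.

$41,660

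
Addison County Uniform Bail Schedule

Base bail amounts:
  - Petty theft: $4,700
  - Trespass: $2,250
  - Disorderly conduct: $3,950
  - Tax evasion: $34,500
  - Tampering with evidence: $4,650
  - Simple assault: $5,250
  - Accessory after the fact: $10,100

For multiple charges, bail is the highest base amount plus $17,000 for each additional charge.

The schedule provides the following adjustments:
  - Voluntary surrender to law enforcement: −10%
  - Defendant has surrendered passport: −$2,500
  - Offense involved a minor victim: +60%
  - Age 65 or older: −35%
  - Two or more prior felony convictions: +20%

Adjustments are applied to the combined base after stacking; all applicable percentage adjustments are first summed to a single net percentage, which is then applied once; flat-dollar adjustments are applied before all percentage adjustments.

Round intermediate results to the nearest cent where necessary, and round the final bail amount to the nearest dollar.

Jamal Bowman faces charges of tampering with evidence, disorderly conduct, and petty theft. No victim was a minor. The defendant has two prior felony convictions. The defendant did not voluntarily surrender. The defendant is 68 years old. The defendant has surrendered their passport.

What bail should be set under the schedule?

$30,770

Base amounts from the schedule: tampering with evidence $4,650; disorderly conduct $3,950; petty theft $4,700.
Stacking rule: highest base plus $17,000 per additional charge. Highest is petty theft at $4,700; 2 additional charges → +$34,000. Combined base = $38,700.
Defendant has surrendered passport (−$2,500 flat): $38,700 − $2,500 = $36,200.
Net percentage adjustment: −35% +20% = −15%. $36,200 × 0.85 = $30,770.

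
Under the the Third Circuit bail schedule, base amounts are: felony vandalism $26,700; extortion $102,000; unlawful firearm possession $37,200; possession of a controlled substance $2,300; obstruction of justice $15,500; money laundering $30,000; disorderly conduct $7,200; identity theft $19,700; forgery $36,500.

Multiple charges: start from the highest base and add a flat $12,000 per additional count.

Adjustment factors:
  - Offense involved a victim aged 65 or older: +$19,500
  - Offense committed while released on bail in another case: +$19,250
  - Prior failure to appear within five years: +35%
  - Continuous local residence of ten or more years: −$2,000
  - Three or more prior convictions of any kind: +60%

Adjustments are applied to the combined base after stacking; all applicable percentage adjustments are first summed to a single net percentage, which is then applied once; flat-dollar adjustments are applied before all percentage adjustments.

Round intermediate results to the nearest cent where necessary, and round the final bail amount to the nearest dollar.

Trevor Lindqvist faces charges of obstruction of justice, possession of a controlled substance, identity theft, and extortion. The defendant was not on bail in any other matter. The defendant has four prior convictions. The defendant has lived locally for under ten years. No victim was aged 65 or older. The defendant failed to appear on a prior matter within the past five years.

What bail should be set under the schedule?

Base amounts from the schedule: obstruction of justice $15,500; possession of a controlled substance $2,300; identity theft $19,700; extortion $102,000.
Stacking rule: highest base plus $12,000 per additional charge. Highest is extortion at $102,000; 3 additional charges → +$36,000. Combined base = $138,000.
Net percentage adjustment: +35% +60% = +95%. $138,000 × 1.95 = $269,100.

$269,100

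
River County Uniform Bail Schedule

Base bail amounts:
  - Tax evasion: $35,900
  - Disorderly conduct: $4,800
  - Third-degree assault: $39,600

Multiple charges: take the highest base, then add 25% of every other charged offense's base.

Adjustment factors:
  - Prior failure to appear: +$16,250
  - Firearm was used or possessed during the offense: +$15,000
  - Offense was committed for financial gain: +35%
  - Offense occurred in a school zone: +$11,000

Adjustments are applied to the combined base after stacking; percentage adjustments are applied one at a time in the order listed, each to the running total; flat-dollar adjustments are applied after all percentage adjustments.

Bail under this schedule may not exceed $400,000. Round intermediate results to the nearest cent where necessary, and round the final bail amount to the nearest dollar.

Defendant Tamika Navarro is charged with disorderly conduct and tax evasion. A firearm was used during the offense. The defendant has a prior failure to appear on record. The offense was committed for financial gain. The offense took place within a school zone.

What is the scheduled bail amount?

$92,335

Base amounts from the schedule: disorderly conduct $4,800; tax evasion $35,900.
Stacking rule: highest base plus 25% of each additional charge. Highest is tax evasion at $35,900. Additional: $4,800 × 25% = $1,200. Combined base = $35,900 + $1,200 = $37,100.
Offense was committed for financial gain (+35%): $37,100 × 1.35 = $50,085.
Prior failure to appear (+$16,250 flat): $50,085 + $16,250 = $66,335.
Firearm was used or possessed during the offense (+$15,000 flat): $66,335 + $15,000 = $81,335.
Offense occurred in a school zone (+$11,000 flat): $81,335 + $11,000 = $92,335.
$92,335 is within the $400,000 maximum.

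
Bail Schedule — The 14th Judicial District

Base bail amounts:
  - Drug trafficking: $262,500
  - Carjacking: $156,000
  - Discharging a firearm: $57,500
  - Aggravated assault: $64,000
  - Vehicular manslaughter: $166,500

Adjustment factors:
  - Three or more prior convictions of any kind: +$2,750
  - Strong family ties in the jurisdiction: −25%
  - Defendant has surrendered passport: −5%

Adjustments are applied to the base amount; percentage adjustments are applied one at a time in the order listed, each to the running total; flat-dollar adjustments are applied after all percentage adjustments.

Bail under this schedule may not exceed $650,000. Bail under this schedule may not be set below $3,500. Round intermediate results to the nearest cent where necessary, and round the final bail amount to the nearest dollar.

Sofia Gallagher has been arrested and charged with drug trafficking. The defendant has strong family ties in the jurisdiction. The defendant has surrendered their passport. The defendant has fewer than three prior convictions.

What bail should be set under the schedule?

Base amounts from the schedule: drug trafficking $262,500.
Single charge. Combined base = $262,500.
Strong family ties in the jurisdiction (−25%): $262,500 × 0.75 = $196,875.
Defendant has surrendered passport (−5%): $196,875 × 0.95 = $187,031.25.
$187,031.25 is within the $650,000 maximum.
$187,031.25 is at or above the $3,500 minimum.
Rounded to the nearest dollar: $187,031.

$187,031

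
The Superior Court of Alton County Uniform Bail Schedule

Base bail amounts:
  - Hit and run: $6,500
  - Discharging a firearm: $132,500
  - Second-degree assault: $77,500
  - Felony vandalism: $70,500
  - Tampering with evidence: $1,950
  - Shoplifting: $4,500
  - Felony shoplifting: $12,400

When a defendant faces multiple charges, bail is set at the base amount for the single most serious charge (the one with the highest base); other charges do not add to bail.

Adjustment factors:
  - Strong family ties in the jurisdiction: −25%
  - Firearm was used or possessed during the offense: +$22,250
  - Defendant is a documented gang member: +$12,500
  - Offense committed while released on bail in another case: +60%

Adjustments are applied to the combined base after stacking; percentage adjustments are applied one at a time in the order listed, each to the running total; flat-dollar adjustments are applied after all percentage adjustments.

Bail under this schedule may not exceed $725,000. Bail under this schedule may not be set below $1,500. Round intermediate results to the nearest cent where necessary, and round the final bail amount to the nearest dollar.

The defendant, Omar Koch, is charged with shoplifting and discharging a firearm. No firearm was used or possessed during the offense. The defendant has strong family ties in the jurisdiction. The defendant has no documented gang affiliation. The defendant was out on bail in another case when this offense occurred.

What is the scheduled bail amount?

Base amounts from the schedule: shoplifting $4,500; discharging a firearm $132,500.
Stacking rule: use the highest base only. Highest is discharging a firearm at $132,500. Combined base = $132,500.
Strong family ties in the jurisdiction (−25%): $132,500 × 0.75 = $99,375.
Offense committed while released on bail in another case (+60%): $99,375 × 1.6 = $159,000.
$159,000 is within the $725,000 maximum.
$159,000 is at or above the $1,500 minimum.

$159,000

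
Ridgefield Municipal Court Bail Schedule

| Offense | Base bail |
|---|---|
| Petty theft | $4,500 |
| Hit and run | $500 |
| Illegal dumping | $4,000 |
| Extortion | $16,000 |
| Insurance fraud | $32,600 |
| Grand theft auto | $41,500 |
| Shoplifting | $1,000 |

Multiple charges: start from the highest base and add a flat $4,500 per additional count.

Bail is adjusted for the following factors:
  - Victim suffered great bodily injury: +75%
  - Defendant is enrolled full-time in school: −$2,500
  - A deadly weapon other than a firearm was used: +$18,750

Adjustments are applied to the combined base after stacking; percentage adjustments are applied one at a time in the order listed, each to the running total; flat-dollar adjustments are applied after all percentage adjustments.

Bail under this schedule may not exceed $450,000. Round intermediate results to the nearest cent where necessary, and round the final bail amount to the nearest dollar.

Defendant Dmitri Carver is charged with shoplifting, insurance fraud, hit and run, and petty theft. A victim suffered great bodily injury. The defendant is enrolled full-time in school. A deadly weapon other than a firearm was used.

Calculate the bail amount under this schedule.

Base amounts from the schedule: shoplifting $1,000; insurance fraud $32,600; hit and run $500; petty theft $4,500.
Stacking rule: highest base plus $4,500 per additional charge. Highest is insurance fraud at $32,600; 3 additional charges → +$13,500. Combined base = $46,100.
Victim suffered great bodily injury (+75%): $46,100 × 1.75 = $80,675.
Defendant is enrolled full-time in school (−$2,500 flat): $80,675 − $2,500 = $78,175.
A deadly weapon other than a firearm was used (+$18,750 flat): $78,175 + $18,750 = $96,925.
$96,925 is within the $450,000 maximum.

$96,925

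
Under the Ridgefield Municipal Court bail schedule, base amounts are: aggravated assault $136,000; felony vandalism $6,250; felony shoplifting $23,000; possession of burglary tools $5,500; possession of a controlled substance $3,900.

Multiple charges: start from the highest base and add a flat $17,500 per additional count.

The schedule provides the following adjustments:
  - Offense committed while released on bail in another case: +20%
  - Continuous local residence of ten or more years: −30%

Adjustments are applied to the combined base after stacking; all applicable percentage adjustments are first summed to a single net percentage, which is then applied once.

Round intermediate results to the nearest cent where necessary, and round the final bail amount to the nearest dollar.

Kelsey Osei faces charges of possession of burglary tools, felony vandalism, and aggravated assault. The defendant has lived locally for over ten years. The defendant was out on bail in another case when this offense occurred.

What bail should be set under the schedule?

Base amounts from the schedule: possession of burglary tools $5,500; felony vandalism $6,250; aggravated assault $136,000.
Stacking rule: highest base plus $17,500 per additional charge. Highest is aggravated assault at $136,000; 2 additional charges → +$35,000. Combined base = $171,000.
Net percentage adjustment: +20% −30% = −10%. $171,000 × 0.9 = $153,900.

$153,900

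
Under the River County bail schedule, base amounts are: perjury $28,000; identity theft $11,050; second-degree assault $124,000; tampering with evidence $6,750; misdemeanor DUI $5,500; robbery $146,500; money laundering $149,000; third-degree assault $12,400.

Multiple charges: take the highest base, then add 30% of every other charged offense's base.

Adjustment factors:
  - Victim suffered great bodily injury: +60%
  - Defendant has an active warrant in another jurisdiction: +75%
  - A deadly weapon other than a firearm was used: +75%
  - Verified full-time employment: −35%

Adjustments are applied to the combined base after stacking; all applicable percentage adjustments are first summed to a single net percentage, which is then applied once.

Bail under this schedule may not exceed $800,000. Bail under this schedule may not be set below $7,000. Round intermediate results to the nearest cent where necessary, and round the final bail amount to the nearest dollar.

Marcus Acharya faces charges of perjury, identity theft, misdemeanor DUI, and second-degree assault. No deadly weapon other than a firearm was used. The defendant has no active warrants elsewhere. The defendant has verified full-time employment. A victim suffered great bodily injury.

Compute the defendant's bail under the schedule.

Base amounts from the schedule: perjury $28,000; identity theft $11,050; misdemeanor DUI $5,500; second-degree assault $124,000.
Stacking rule: highest base plus 30% of each additional charge. Highest is second-degree assault at $124,000. Additional: $28,000 × 30% = $8,400; $11,050 × 30% = $3,315; $5,500 × 30% = $1,650. Combined base = $124,000 + $13,365 = $137,365.
Net percentage adjustment: +60% −35% = +25%. $137,365 × 1.25 = $171,706.25.
$171,706.25 is within the $800,000 maximum.
$171,706.25 is at or above the $7,000 minimum.
Rounded to the nearest dollar: $171,706.

$171,706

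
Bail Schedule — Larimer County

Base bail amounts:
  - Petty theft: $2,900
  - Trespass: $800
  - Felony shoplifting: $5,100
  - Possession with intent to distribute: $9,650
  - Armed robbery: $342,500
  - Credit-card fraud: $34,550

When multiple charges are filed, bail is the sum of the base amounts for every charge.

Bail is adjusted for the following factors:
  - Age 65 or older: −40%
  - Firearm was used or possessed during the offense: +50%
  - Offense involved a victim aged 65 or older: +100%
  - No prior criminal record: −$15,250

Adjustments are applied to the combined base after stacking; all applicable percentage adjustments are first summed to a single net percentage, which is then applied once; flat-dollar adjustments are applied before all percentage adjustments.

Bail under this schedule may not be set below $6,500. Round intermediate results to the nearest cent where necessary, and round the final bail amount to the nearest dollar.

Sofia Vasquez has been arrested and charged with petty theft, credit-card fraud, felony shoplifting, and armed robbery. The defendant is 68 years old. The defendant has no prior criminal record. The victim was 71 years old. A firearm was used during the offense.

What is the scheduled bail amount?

Base amounts from the schedule: petty theft $2,900; credit-card fraud $34,550; felony shoplifting $5,100; armed robbery $342,500.
Stacking rule: sum of all bases. $2,900 + $34,550 + $5,100 + $342,500 = $385,050.
No prior criminal record (−$15,250 flat): $385,050 − $15,250 = $369,800.
Net percentage adjustment: −40% +50% +100% = +110%. $369,800 × 2.1 = $776,580.
$776,580 is at or above the $6,500 minimum.

$776,580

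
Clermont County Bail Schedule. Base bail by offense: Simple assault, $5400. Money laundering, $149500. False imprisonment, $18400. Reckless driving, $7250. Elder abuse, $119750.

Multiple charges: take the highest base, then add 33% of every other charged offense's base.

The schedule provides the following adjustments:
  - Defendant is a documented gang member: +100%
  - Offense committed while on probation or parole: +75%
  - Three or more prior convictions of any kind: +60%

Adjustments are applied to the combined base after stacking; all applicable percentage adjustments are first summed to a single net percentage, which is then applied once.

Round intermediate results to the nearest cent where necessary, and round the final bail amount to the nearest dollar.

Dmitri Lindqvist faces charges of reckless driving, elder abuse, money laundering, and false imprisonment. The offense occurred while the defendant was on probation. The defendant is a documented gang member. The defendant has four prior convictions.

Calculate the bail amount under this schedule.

$661565

Base amounts from the schedule: reckless driving $7250; elder abuse $119750; money laundering $149500; false imprisonment $18400.
Stacking rule: highest base plus 33% of each additional charge. Highest is money laundering at $149500. Additional: $7250 × 33% = $2392.50; $119750 × 33% = $39517.50; $18400 × 33% = $6072. Combined base = $149500 + $47982 = $197482.
Net percentage adjustment: +100% +75% +60% = +235%. $197482 × 3.35 = $661564.70.
Rounded to the nearest dollar: $661565.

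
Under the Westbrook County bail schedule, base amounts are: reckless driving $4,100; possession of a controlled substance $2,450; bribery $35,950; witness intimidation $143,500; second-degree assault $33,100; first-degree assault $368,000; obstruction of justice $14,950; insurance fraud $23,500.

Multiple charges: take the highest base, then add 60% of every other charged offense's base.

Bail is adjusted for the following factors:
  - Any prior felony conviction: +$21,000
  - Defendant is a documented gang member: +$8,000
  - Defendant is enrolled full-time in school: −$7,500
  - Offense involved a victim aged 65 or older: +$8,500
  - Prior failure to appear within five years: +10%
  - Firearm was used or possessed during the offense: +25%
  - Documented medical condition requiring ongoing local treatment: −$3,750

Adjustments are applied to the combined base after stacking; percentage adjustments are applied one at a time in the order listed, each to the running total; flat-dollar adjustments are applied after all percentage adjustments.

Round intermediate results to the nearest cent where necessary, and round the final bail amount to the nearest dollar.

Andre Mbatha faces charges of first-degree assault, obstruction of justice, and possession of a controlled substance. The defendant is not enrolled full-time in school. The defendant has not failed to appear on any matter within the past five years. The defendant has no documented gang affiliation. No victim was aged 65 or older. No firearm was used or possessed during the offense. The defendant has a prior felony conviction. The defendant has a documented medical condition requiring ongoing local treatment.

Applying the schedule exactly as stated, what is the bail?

$395,690

Base amounts from the schedule: first-degree assault $368,000; obstruction of justice $14,950; possession of a controlled substance $2,450.
Stacking rule: highest base plus 60% of each additional charge. Highest is first-degree assault at $368,000. Additional: $14,950 × 60% = $8,970; $2,450 × 60% = $1,470. Combined base = $368,000 + $10,440 = $378,440.
Any prior felony conviction (+$21,000 flat): $378,440 + $21,000 = $399,440.
Documented medical condition requiring ongoing local treatment (−$3,750 flat): $399,440 − $3,750 = $395,690.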